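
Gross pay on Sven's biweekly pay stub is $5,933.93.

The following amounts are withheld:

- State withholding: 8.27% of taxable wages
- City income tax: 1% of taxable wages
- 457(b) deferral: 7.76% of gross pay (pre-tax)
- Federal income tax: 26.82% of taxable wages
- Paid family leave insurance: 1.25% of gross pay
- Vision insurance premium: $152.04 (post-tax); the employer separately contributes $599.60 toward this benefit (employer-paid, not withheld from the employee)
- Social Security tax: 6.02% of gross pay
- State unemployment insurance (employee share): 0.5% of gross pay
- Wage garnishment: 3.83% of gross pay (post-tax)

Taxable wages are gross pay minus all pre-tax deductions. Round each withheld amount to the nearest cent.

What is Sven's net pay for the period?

$2,657.72

457(b) deferral: $5,933.93 × 0.0776 = $460.47
Taxable wages = $5,933.93 − $460.47 = $5,473.46
City income tax: $5,473.46 × 0.01 = $54.73
State withholding: $5,473.46 × 0.0827 = $452.66
Federal income tax: $5,473.46 × 0.2682 = $1,467.98
State unemployment insurance (employee share): $5,933.93 × 0.005 = $29.67
Social Security tax: $5,933.93 × 0.0602 = $357.22
Paid family leave insurance: $5,933.93 × 0.0125 = $74.17
Wage garnishment: $5,933.93 × 0.0383 = $227.27
Vision insurance premium: $152.04
(Employer's $599.60 toward vision insurance premium is not withheld from the employee.)
Total deductions = $460.47 + $54.73 + $452.66 + $1,467.98 + $29.67 + $357.22 + $74.17 + $227.27 + $152.04 = $3,276.21
Net pay = $5,933.93 − $3,276.21 = $2,657.72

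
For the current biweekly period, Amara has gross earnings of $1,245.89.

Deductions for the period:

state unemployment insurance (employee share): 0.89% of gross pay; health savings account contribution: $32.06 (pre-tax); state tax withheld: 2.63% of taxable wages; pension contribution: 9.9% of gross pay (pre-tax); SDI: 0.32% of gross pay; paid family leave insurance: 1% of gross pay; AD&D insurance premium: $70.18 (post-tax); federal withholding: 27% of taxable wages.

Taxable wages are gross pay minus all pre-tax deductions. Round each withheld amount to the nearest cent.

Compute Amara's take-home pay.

$669.66

Health savings account contribution: $32.06
Pension contribution: $1,245.89 × 0.099 = $123.34
Pre-tax total = $32.06 + $123.34 = $155.40
Taxable wages = $1,245.89 − $155.40 = $1,090.49
State tax withheld: $1,090.49 × 0.0263 = $28.68
Federal withholding: $1,090.49 × 0.27 = $294.43
Paid family leave insurance: $1,245.89 × 0.01 = $12.46
State unemployment insurance (employee share): $1,245.89 × 0.0089 = $11.09
SDI: $1,245.89 × 0.0032 = $3.99
AD&D insurance premium: $70.18
Total deductions = $32.06 + $123.34 + $28.68 + $294.43 + $12.46 + $11.09 + $3.99 + $70.18 = $576.23
Net pay = $1,245.89 − $576.23 = $669.66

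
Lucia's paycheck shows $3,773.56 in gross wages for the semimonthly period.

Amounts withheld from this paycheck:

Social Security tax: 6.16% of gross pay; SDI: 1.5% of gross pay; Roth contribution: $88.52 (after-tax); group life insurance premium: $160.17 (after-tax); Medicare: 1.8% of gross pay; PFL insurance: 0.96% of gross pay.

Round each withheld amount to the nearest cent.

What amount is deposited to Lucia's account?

$3,131.67

PFL insurance: $3,773.56 × 0.0096 = $36.23
Social Security tax: $3,773.56 × 0.0616 = $232.45
Medicare: $3,773.56 × 0.018 = $67.92
SDI: $3,773.56 × 0.015 = $56.60
Roth contribution: $88.52
Group life insurance premium: $160.17
Total deductions = $36.23 + $232.45 + $67.92 + $56.60 + $88.52 + $160.17 = $641.89
Net pay = $3,773.56 − $641.89 = $3,131.67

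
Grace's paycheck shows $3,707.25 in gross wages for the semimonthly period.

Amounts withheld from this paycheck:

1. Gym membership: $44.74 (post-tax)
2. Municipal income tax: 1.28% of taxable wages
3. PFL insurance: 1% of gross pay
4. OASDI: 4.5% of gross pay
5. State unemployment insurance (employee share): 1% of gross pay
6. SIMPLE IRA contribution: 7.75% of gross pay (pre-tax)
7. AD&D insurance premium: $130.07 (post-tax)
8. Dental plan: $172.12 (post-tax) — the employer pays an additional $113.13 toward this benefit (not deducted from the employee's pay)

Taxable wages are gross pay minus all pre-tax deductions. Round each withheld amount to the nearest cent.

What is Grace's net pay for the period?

SIMPLE IRA contribution: $3,707.25 × 0.0775 = $287.31
Taxable wages = $3,707.25 − $287.31 = $3,419.94
Municipal income tax: $3,419.94 × 0.0128 = $43.78
PFL insurance: $3,707.25 × 0.01 = $37.07
OASDI: $3,707.25 × 0.045 = $166.83
State unemployment insurance (employee share): $3,707.25 × 0.01 = $37.07
Dental plan: $172.12
Gym membership: $44.74
AD&D insurance premium: $130.07
(Employer's $113.13 toward dental plan is not withheld from the employee.)
Total deductions = $287.31 + $43.78 + $37.07 + $166.83 + $37.07 + $172.12 + $44.74 + $130.07 = $918.99
Net pay = $3,707.25 − $918.99 = $2,788.26

$2,788.26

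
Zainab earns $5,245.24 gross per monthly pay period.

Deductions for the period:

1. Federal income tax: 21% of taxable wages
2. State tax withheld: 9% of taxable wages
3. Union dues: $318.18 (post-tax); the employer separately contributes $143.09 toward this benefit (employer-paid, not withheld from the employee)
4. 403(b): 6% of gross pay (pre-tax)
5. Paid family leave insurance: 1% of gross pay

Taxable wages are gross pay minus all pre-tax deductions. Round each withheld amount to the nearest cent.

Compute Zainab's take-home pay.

403(b): $5,245.24 × 0.06 = $314.71
Taxable wages = $5,245.24 − $314.71 = $4,930.53
State tax withheld: $4,930.53 × 0.09 = $443.75
Federal income tax: $4,930.53 × 0.21 = $1,035.41
Paid family leave insurance: $5,245.24 × 0.01 = $52.45
Union dues: $318.18
(Employer's $143.09 toward union dues is not withheld from the employee.)
Total deductions = $314.71 + $443.75 + $1,035.41 + $52.45 + $318.18 = $2,164.50
Net pay = $5,245.24 − $2,164.50 = $3,080.74

$3,080.74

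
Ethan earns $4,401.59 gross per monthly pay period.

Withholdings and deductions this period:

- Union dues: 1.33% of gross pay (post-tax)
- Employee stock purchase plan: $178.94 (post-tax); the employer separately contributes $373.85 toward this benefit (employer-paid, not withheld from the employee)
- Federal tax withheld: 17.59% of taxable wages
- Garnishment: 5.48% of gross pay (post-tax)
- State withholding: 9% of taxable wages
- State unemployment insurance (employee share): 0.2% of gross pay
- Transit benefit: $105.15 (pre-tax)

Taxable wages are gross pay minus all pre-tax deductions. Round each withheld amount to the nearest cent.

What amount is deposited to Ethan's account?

Transit benefit: $105.15
Taxable wages = $4,401.59 − $105.15 = $4,296.44
Federal tax withheld: $4,296.44 × 0.1759 = $755.74
State withholding: $4,296.44 × 0.09 = $386.68
State unemployment insurance (employee share): $4,401.59 × 0.002 = $8.80
Garnishment: $4,401.59 × 0.0548 = $241.21
Union dues: $4,401.59 × 0.0133 = $58.54
Employee stock purchase plan: $178.94
(Employer's $373.85 toward employee stock purchase plan is not withheld from the employee.)
Total deductions = $105.15 + $755.74 + $386.68 + $8.80 + $241.21 + $58.54 + $178.94 = $1,735.06
Net pay = $4,401.59 − $1,735.06 = $2,666.53

$2,666.53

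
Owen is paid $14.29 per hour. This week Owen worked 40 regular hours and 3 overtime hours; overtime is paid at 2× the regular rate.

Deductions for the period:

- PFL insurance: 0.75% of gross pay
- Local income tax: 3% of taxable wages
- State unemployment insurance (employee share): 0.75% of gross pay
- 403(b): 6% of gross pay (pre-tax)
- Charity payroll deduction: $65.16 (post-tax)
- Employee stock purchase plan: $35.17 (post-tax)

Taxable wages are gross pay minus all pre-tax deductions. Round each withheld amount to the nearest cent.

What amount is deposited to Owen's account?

Regular pay: 40 × $14.29 = $571.60
Overtime pay: 3 × $14.29 × 2 = $85.74
Gross pay = $571.60 + $85.74 = $657.34
403(b): $657.34 × 0.06 = $39.44
Taxable wages = $657.34 − $39.44 = $617.90
Local income tax: $617.90 × 0.03 = $18.54
State unemployment insurance (employee share): $657.34 × 0.0075 = $4.93
PFL insurance: $657.34 × 0.0075 = $4.93
Employee stock purchase plan: $35.17
Charity payroll deduction: $65.16
Total deductions = $39.44 + $18.54 + $4.93 + $4.93 + $35.17 + $65.16 = $168.17
Net pay = $657.34 − $168.17 = $489.17

$489.17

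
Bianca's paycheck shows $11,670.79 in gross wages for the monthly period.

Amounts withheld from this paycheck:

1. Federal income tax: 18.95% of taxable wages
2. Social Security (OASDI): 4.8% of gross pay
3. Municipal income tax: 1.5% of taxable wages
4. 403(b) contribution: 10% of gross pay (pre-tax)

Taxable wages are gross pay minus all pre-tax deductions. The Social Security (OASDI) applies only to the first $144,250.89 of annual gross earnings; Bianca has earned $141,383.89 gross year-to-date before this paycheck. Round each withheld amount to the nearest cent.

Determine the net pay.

$8,218.08

403(b) contribution: $11,670.79 × 0.1 = $1,167.08
Taxable wages = $11,670.79 − $1,167.08 = $10,503.71
Municipal income tax: $10,503.71 × 0.015 = $157.56
Federal income tax: $10,503.71 × 0.1895 = $1,990.45
Social Security (OASDI): only $144,250.89 − $141,383.89 = $2,867.00 of this check is subject → $2,867.00 × 0.048 = $137.62
Total deductions = $1,167.08 + $157.56 + $1,990.45 + $137.62 = $3,452.71
Net pay = $11,670.79 − $3,452.71 = $8,218.08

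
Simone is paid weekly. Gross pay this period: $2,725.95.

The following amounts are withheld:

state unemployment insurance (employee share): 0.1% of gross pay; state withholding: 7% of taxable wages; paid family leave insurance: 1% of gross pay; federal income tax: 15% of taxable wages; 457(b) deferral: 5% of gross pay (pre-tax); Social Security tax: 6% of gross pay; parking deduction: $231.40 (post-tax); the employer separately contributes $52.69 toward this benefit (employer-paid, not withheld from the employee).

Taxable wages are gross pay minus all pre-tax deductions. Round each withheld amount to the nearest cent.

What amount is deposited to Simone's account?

457(b) deferral: $2,725.95 × 0.05 = $136.30
Taxable wages = $2,725.95 − $136.30 = $2,589.65
Federal income tax: $2,589.65 × 0.15 = $388.45
State withholding: $2,589.65 × 0.07 = $181.28
State unemployment insurance (employee share): $2,725.95 × 0.001 = $2.73
Social Security tax: $2,725.95 × 0.06 = $163.56
Paid family leave insurance: $2,725.95 × 0.01 = $27.26
Parking deduction: $231.40
(Employer's $52.69 toward parking deduction is not withheld from the employee.)
Total deductions = $136.30 + $388.45 + $181.28 + $2.73 + $163.56 + $27.26 + $231.40 = $1,130.98
Net pay = $2,725.95 − $1,130.98 = $1,594.97

$1,594.97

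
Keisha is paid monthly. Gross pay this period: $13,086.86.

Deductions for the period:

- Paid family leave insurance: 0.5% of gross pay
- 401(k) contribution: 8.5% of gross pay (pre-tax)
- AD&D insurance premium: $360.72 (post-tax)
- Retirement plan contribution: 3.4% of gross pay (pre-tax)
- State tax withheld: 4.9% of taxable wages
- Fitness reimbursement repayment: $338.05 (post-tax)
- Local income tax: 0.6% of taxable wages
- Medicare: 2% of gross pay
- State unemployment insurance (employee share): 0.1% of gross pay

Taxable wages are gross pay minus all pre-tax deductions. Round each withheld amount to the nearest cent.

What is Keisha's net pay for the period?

401(k) contribution: $13,086.86 × 0.085 = $1,112.38
Retirement plan contribution: $13,086.86 × 0.034 = $444.95
Pre-tax total = $1,112.38 + $444.95 = $1,557.33
Taxable wages = $13,086.86 − $1,557.33 = $11,529.53
State tax withheld: $11,529.53 × 0.049 = $564.95
Local income tax: $11,529.53 × 0.006 = $69.18
Paid family leave insurance: $13,086.86 × 0.005 = $65.43
State unemployment insurance (employee share): $13,086.86 × 0.001 = $13.09
Medicare: $13,086.86 × 0.02 = $261.74
Fitness reimbursement repayment: $338.05
AD&D insurance premium: $360.72
Total deductions = $1,112.38 + $444.95 + $564.95 + $69.18 + $65.43 + $13.09 + $261.74 + $338.05 + $360.72 = $3,230.49
Net pay = $13,086.86 − $3,230.49 = $9,856.37

$9,856.37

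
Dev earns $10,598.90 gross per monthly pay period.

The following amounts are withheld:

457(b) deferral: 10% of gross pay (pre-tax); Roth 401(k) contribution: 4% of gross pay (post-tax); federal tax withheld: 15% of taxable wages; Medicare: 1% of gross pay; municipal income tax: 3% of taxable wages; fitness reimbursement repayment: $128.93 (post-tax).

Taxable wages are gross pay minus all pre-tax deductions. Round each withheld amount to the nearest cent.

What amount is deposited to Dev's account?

457(b) deferral: $10,598.90 × 0.1 = $1,059.89
Taxable wages = $10,598.90 − $1,059.89 = $9,539.01
Federal tax withheld: $9,539.01 × 0.15 = $1,430.85
Municipal income tax: $9,539.01 × 0.03 = $286.17
Medicare: $10,598.90 × 0.01 = $105.99
Roth 401(k) contribution: $10,598.90 × 0.04 = $423.96
Fitness reimbursement repayment: $128.93
Total deductions = $1,059.89 + $1,430.85 + $286.17 + $105.99 + $423.96 + $128.93 = $3,435.79
Net pay = $10,598.90 − $3,435.79 = $7,163.11

$7,163.11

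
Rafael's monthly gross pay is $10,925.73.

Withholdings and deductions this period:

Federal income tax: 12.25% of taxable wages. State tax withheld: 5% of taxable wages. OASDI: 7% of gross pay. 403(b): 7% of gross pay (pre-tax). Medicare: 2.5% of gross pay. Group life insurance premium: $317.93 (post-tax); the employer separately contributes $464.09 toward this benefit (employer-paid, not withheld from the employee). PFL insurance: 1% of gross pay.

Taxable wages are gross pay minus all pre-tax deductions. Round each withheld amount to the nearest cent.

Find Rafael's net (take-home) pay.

403(b): $10,925.73 × 0.07 = $764.80
Taxable wages = $10,925.73 − $764.80 = $10,160.93
Federal income tax: $10,160.93 × 0.1225 = $1,244.71
State tax withheld: $10,160.93 × 0.05 = $508.05
OASDI: $10,925.73 × 0.07 = $764.80
Medicare: $10,925.73 × 0.025 = $273.14
PFL insurance: $10,925.73 × 0.01 = $109.26
Group life insurance premium: $317.93
(Employer's $464.09 toward group life insurance premium is not withheld from the employee.)
Total deductions = $764.80 + $1,244.71 + $508.05 + $764.80 + $273.14 + $109.26 + $317.93 = $3,982.69
Net pay = $10,925.73 − $3,982.69 = $6,943.04

$6,943.04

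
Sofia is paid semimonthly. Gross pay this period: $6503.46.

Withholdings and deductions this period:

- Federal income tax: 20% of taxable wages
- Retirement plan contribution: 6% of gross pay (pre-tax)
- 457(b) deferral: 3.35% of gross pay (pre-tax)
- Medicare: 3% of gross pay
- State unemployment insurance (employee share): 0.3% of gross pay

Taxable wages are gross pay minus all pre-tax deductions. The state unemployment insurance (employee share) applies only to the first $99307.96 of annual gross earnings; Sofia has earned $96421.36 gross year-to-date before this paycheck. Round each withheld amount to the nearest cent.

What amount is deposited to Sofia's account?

$4512.54

Retirement plan contribution: $6503.46 × 0.06 = $390.21
457(b) deferral: $6503.46 × 0.0335 = $217.87
Pre-tax total = $390.21 + $217.87 = $608.08
Taxable wages = $6503.46 − $608.08 = $5895.38
Federal income tax: $5895.38 × 0.2 = $1179.08
State unemployment insurance (employee share): only $99307.96 − $96421.36 = $2886.60 of this check is subject → $2886.60 × 0.003 = $8.66
Medicare: $6503.46 × 0.03 = $195.10
Total deductions = $390.21 + $217.87 + $1179.08 + $8.66 + $195.10 = $1990.92
Net pay = $6503.46 − $1990.92 = $4512.54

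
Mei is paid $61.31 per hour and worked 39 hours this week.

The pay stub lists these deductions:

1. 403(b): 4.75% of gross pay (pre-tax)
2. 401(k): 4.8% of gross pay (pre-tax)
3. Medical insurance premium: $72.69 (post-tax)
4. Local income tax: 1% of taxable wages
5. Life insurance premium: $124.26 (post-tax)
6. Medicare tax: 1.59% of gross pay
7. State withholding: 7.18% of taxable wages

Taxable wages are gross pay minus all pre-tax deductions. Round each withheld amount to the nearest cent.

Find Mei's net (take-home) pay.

$1,750.86

Gross pay: 39 × $61.31 = $2,391.09
401(k): $2,391.09 × 0.048 = $114.77
403(b): $2,391.09 × 0.0475 = $113.58
Pre-tax total = $114.77 + $113.58 = $228.35
Taxable wages = $2,391.09 − $228.35 = $2,162.74
Local income tax: $2,162.74 × 0.01 = $21.63
State withholding: $2,162.74 × 0.0718 = $155.28
Medicare tax: $2,391.09 × 0.0159 = $38.02
Life insurance premium: $124.26
Medical insurance premium: $72.69
Total deductions = $114.77 + $113.58 + $21.63 + $155.28 + $38.02 + $124.26 + $72.69 = $640.23
Net pay = $2,391.09 − $640.23 = $1,750.86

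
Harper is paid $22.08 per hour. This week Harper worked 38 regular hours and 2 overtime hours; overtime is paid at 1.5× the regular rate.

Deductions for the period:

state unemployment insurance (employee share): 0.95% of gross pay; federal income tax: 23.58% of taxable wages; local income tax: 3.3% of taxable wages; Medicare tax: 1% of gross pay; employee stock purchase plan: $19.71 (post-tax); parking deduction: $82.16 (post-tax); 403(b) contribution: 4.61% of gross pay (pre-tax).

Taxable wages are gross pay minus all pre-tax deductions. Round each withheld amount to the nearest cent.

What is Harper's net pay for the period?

Regular pay: 38 × $22.08 = $839.04
Overtime pay: 2 × $22.08 × 1.5 = $66.24
Gross pay = $839.04 + $66.24 = $905.28
403(b) contribution: $905.28 × 0.0461 = $41.73
Taxable wages = $905.28 − $41.73 = $863.55
Local income tax: $863.55 × 0.033 = $28.50
Federal income tax: $863.55 × 0.2358 = $203.63
State unemployment insurance (employee share): $905.28 × 0.0095 = $8.60
Medicare tax: $905.28 × 0.01 = $9.05
Employee stock purchase plan: $19.71
Parking deduction: $82.16
Total deductions = $41.73 + $28.50 + $203.63 + $8.60 + $9.05 + $19.71 + $82.16 = $393.38
Net pay = $905.28 − $393.38 = $511.90

$511.90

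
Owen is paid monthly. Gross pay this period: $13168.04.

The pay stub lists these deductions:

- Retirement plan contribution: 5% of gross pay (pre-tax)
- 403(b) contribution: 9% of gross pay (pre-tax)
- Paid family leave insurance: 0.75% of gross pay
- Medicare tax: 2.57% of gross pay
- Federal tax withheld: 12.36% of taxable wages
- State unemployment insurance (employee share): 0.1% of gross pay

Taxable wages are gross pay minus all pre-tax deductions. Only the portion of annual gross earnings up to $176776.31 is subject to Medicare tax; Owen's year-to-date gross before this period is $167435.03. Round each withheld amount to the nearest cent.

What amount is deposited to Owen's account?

403(b) contribution: $13168.04 × 0.09 = $1185.12
Retirement plan contribution: $13168.04 × 0.05 = $658.40
Pre-tax total = $1185.12 + $658.40 = $1843.52
Taxable wages = $13168.04 − $1843.52 = $11324.52
Federal tax withheld: $11324.52 × 0.1236 = $1399.71
State unemployment insurance (employee share): $13168.04 × 0.001 = $13.17
Medicare tax: only $176776.31 − $167435.03 = $9341.28 of this check is subject → $9341.28 × 0.0257 = $240.07
Paid family leave insurance: $13168.04 × 0.0075 = $98.76
Total deductions = $1185.12 + $658.40 + $1399.71 + $13.17 + $240.07 + $98.76 = $3595.23
Net pay = $13168.04 − $3595.23 = $9572.81

$9572.81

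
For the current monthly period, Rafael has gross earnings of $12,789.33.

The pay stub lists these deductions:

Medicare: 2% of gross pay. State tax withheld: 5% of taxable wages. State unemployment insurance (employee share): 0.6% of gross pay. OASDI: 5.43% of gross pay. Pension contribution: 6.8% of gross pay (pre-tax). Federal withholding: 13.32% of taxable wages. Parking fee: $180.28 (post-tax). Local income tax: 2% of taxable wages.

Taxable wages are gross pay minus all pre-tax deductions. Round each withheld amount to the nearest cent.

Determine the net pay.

$8,290.32

Pension contribution: $12,789.33 × 0.068 = $869.67
Taxable wages = $12,789.33 − $869.67 = $11,919.66
Federal withholding: $11,919.66 × 0.1332 = $1,587.70
Local income tax: $11,919.66 × 0.02 = $238.39
State tax withheld: $11,919.66 × 0.05 = $595.98
Medicare: $12,789.33 × 0.02 = $255.79
State unemployment insurance (employee share): $12,789.33 × 0.006 = $76.74
OASDI: $12,789.33 × 0.0543 = $694.46
Parking fee: $180.28
Total deductions = $869.67 + $1,587.70 + $238.39 + $595.98 + $255.79 + $76.74 + $694.46 + $180.28 = $4,499.01
Net pay = $12,789.33 − $4,499.01 = $8,290.32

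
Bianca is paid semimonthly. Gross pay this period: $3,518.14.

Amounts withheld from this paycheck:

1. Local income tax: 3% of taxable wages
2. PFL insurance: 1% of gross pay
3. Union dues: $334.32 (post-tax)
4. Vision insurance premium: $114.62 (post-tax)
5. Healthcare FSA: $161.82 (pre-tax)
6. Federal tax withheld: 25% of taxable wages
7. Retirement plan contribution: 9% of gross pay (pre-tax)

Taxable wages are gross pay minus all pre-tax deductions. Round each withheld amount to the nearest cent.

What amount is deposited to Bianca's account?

$1,704.46

Retirement plan contribution: $3,518.14 × 0.09 = $316.63
Healthcare FSA: $161.82
Pre-tax total = $316.63 + $161.82 = $478.45
Taxable wages = $3,518.14 − $478.45 = $3,039.69
Federal tax withheld: $3,039.69 × 0.25 = $759.92
Local income tax: $3,039.69 × 0.03 = $91.19
PFL insurance: $3,518.14 × 0.01 = $35.18
Union dues: $334.32
Vision insurance premium: $114.62
Total deductions = $316.63 + $161.82 + $759.92 + $91.19 + $35.18 + $334.32 + $114.62 = $1,813.68
Net pay = $3,518.14 − $1,813.68 = $1,704.46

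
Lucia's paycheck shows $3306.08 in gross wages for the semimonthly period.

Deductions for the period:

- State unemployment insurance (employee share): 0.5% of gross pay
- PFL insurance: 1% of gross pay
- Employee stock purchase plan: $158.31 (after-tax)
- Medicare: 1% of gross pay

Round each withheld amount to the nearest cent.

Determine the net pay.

State unemployment insurance (employee share): $3306.08 × 0.005 = $16.53
PFL insurance: $3306.08 × 0.01 = $33.06
Medicare: $3306.08 × 0.01 = $33.06
Employee stock purchase plan: $158.31
Total deductions = $16.53 + $33.06 + $33.06 + $158.31 = $240.96
Net pay = $3306.08 − $240.96 = $3065.12

$3065.12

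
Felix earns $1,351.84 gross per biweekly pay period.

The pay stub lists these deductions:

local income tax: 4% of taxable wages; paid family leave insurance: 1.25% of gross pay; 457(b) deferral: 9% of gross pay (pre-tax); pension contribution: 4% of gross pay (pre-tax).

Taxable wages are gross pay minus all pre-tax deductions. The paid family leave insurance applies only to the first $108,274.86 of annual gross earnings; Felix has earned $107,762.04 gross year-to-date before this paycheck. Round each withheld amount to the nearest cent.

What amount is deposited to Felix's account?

$1,122.65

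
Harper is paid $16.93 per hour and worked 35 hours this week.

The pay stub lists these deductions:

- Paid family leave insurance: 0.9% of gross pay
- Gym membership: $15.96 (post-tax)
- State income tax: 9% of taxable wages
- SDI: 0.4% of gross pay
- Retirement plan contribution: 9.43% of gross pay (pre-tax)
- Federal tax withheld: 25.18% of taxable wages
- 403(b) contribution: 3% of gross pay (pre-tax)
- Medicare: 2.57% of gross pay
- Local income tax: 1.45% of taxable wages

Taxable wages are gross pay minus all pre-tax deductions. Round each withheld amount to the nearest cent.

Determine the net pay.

$295.12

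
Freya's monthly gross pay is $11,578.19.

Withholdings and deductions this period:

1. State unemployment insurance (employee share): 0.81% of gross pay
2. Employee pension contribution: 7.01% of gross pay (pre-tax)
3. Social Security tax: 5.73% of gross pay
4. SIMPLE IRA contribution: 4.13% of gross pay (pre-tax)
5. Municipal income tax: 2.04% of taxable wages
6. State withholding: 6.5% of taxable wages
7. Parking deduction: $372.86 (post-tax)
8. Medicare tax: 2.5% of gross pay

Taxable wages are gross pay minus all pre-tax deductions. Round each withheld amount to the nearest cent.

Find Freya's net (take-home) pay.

$7,990.24

Employee pension contribution: $11,578.19 × 0.0701 = $811.63
SIMPLE IRA contribution: $11,578.19 × 0.0413 = $478.18
Pre-tax total = $811.63 + $478.18 = $1,289.81
Taxable wages = $11,578.19 − $1,289.81 = $10,288.38
State withholding: $10,288.38 × 0.065 = $668.74
Municipal income tax: $10,288.38 × 0.0204 = $209.88
Social Security tax: $11,578.19 × 0.0573 = $663.43
State unemployment insurance (employee share): $11,578.19 × 0.0081 = $93.78
Medicare tax: $11,578.19 × 0.025 = $289.45
Parking deduction: $372.86
Total deductions = $811.63 + $478.18 + $668.74 + $209.88 + $663.43 + $93.78 + $289.45 + $372.86 = $3,587.95
Net pay = $11,578.19 − $3,587.95 = $7,990.24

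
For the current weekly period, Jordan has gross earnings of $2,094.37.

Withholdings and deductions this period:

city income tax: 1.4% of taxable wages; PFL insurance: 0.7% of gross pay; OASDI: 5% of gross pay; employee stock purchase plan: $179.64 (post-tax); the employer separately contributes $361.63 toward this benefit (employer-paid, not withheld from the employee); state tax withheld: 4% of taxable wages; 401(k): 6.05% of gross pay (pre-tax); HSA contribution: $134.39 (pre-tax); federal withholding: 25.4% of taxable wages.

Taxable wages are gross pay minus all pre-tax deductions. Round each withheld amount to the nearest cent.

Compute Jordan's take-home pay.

$969.60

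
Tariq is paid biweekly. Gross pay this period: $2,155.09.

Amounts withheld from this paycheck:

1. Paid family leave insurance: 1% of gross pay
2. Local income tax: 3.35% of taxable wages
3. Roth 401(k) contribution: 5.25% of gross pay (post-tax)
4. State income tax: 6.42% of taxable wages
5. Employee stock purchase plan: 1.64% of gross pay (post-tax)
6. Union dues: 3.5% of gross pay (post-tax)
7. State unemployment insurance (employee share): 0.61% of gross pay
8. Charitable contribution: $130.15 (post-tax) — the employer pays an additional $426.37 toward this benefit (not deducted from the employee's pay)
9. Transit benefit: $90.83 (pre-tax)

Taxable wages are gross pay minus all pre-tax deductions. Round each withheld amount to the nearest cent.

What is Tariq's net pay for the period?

$1,473.82

Transit benefit: $90.83
Taxable wages = $2,155.09 − $90.83 = $2,064.26
State income tax: $2,064.26 × 0.0642 = $132.53
Local income tax: $2,064.26 × 0.0335 = $69.15
Paid family leave insurance: $2,155.09 × 0.01 = $21.55
State unemployment insurance (employee share): $2,155.09 × 0.0061 = $13.15
Employee stock purchase plan: $2,155.09 × 0.0164 = $35.34
Roth 401(k) contribution: $2,155.09 × 0.0525 = $113.14
Union dues: $2,155.09 × 0.035 = $75.43
Charitable contribution: $130.15
(Employer's $426.37 toward charitable contribution is not withheld from the employee.)
Total deductions = $90.83 + $132.53 + $69.15 + $21.55 + $13.15 + $35.34 + $113.14 + $75.43 + $130.15 = $681.27
Net pay = $2,155.09 − $681.27 = $1,473.82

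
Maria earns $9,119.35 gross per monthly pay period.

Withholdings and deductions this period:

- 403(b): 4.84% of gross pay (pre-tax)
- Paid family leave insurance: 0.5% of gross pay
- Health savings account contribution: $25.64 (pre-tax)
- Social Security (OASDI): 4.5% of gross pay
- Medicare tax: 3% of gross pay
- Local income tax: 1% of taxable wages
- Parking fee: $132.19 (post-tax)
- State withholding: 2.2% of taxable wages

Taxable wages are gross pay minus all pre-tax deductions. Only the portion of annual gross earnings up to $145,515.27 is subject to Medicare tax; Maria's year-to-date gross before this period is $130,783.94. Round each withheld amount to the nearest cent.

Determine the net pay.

Health savings account contribution: $25.64
403(b): $9,119.35 × 0.0484 = $441.38
Pre-tax total = $25.64 + $441.38 = $467.02
Taxable wages = $9,119.35 − $467.02 = $8,652.33
Local income tax: $8,652.33 × 0.01 = $86.52
State withholding: $8,652.33 × 0.022 = $190.35
Social Security (OASDI): $9,119.35 × 0.045 = $410.37
Paid family leave insurance: $9,119.35 × 0.005 = $45.60
Medicare tax: cap not yet reached, full $9,119.35 is subject → $9,119.35 × 0.03 = $273.58
Parking fee: $132.19
Total deductions = $25.64 + $441.38 + $86.52 + $190.35 + $410.37 + $45.60 + $273.58 + $132.19 = $1,605.63
Net pay = $9,119.35 − $1,605.63 = $7,513.72

$7,513.72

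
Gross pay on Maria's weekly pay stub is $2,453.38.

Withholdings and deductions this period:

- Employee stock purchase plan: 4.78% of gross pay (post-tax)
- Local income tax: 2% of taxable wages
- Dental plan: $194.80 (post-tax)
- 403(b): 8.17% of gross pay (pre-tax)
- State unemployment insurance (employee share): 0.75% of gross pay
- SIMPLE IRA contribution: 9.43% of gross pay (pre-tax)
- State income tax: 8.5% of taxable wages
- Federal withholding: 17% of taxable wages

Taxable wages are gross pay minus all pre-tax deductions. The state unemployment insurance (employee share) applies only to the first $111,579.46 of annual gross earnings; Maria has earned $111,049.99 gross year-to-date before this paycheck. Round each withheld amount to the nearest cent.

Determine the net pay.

$1,149.61

SIMPLE IRA contribution: $2,453.38 × 0.0943 = $231.35
403(b): $2,453.38 × 0.0817 = $200.44
Pre-tax total = $231.35 + $200.44 = $431.79
Taxable wages = $2,453.38 − $431.79 = $2,021.59
State income tax: $2,021.59 × 0.085 = $171.84
Federal withholding: $2,021.59 × 0.17 = $343.67
Local income tax: $2,021.59 × 0.02 = $40.43
State unemployment insurance (employee share): only $111,579.46 − $111,049.99 = $529.47 of this check is subject → $529.47 × 0.0075 = $3.97
Employee stock purchase plan: $2,453.38 × 0.0478 = $117.27
Dental plan: $194.80
Total deductions = $231.35 + $200.44 + $171.84 + $343.67 + $40.43 + $3.97 + $117.27 + $194.80 = $1,303.77
Net pay = $2,453.38 − $1,303.77 = $1,149.61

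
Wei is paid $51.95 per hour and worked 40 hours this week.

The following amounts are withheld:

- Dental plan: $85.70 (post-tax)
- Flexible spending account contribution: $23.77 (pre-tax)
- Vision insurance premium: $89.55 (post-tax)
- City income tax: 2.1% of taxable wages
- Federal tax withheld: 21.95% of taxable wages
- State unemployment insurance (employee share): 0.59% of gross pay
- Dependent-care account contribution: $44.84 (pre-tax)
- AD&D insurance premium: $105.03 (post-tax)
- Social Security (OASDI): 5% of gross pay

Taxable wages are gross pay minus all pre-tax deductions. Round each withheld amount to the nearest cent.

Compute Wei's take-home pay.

$1,129.69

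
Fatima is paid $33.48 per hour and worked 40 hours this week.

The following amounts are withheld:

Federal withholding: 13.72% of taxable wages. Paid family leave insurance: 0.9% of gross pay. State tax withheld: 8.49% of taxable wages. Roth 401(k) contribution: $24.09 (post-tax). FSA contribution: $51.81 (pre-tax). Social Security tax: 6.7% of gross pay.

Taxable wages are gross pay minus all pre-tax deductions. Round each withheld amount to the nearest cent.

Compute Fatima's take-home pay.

Gross pay: 40 × $33.48 = $1339.20
FSA contribution: $51.81
Taxable wages = $1339.20 − $51.81 = $1287.39
Federal withholding: $1287.39 × 0.1372 = $176.63
State tax withheld: $1287.39 × 0.0849 = $109.30
Social Security tax: $1339.20 × 0.067 = $89.73
Paid family leave insurance: $1339.20 × 0.009 = $12.05
Roth 401(k) contribution: $24.09
Total deductions = $51.81 + $176.63 + $109.30 + $89.73 + $12.05 + $24.09 = $463.61
Net pay = $1339.20 − $463.61 = $875.59

$875.59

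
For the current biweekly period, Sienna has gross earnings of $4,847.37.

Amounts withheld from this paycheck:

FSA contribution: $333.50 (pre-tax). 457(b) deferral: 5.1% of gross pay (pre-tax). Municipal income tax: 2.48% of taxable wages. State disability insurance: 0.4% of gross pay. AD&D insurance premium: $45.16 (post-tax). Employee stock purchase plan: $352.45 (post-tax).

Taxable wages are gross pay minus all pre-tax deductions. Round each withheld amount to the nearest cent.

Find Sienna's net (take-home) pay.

457(b) deferral: $4,847.37 × 0.051 = $247.22
FSA contribution: $333.50
Pre-tax total = $247.22 + $333.50 = $580.72
Taxable wages = $4,847.37 − $580.72 = $4,266.65
Municipal income tax: $4,266.65 × 0.0248 = $105.81
State disability insurance: $4,847.37 × 0.004 = $19.39
AD&D insurance premium: $45.16
Employee stock purchase plan: $352.45
Total deductions = $247.22 + $333.50 + $105.81 + $19.39 + $45.16 + $352.45 = $1,103.53
Net pay = $4,847.37 − $1,103.53 = $3,743.84

$3,743.84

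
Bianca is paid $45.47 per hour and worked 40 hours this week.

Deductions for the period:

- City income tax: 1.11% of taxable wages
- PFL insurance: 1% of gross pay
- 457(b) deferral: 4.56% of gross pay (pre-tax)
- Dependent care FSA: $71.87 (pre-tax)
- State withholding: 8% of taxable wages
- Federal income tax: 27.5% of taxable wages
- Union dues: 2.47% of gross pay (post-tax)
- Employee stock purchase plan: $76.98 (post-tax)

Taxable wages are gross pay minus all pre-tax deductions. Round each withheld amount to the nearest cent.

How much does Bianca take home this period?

Gross pay: 40 × $45.47 = $1818.80
457(b) deferral: $1818.80 × 0.0456 = $82.94
Dependent care FSA: $71.87
Pre-tax total = $82.94 + $71.87 = $154.81
Taxable wages = $1818.80 − $154.81 = $1663.99
Federal income tax: $1663.99 × 0.275 = $457.60
City income tax: $1663.99 × 0.0111 = $18.47
State withholding: $1663.99 × 0.08 = $133.12
PFL insurance: $1818.80 × 0.01 = $18.19
Employee stock purchase plan: $76.98
Union dues: $1818.80 × 0.0247 = $44.92
Total deductions = $82.94 + $71.87 + $457.60 + $18.47 + $133.12 + $18.19 + $76.98 + $44.92 = $904.09
Net pay = $1818.80 − $904.09 = $914.71

$914.71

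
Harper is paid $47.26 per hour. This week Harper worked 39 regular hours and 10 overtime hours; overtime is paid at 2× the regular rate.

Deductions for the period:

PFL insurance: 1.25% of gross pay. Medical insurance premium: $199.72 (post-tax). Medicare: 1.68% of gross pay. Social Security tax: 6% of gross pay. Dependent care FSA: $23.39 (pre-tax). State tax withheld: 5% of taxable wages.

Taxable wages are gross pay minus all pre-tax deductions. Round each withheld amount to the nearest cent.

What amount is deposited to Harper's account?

$2,177.99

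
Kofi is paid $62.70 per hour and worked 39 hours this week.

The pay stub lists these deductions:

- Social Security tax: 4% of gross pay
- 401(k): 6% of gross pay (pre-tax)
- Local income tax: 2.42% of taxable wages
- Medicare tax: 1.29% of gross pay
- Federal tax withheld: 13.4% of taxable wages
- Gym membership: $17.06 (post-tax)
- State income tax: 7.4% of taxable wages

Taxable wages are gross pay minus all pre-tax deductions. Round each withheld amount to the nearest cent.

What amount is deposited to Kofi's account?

Gross pay: 39 × $62.70 = $2,445.30
401(k): $2,445.30 × 0.06 = $146.72
Taxable wages = $2,445.30 − $146.72 = $2,298.58
Local income tax: $2,298.58 × 0.0242 = $55.63
State income tax: $2,298.58 × 0.074 = $170.09
Federal tax withheld: $2,298.58 × 0.134 = $308.01
Social Security tax: $2,445.30 × 0.04 = $97.81
Medicare tax: $2,445.30 × 0.0129 = $31.54
Gym membership: $17.06
Total deductions = $146.72 + $55.63 + $170.09 + $308.01 + $97.81 + $31.54 + $17.06 = $826.86
Net pay = $2,445.30 − $826.86 = $1,618.44

$1,618.44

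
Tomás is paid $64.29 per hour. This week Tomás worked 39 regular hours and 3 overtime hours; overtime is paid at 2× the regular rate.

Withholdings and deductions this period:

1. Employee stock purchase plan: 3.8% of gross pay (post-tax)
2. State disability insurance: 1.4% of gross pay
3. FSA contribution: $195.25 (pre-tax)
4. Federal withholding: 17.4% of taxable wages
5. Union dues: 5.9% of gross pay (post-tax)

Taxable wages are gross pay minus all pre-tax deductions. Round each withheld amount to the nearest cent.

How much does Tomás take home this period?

Regular pay: 39 × $64.29 = $2507.31
Overtime pay: 3 × $64.29 × 2 = $385.74
Gross pay = $2507.31 + $385.74 = $2893.05
FSA contribution: $195.25
Taxable wages = $2893.05 − $195.25 = $2697.80
Federal withholding: $2697.80 × 0.174 = $469.42
State disability insurance: $2893.05 × 0.014 = $40.50
Employee stock purchase plan: $2893.05 × 0.038 = $109.94
Union dues: $2893.05 × 0.059 = $170.69
Total deductions = $195.25 + $469.42 + $40.50 + $109.94 + $170.69 = $985.80
Net pay = $2893.05 − $985.80 = $1907.25

$1907.25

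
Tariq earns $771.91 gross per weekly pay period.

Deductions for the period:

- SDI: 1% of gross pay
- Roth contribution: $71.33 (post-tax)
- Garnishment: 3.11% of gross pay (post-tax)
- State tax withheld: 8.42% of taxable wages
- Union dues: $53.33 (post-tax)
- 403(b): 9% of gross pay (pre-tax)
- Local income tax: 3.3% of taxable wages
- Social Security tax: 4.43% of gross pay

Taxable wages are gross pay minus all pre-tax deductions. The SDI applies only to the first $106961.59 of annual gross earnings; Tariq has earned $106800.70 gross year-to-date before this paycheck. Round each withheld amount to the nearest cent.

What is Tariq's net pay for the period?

403(b): $771.91 × 0.09 = $69.47
Taxable wages = $771.91 − $69.47 = $702.44
State tax withheld: $702.44 × 0.0842 = $59.15
Local income tax: $702.44 × 0.033 = $23.18
Social Security tax: $771.91 × 0.0443 = $34.20
SDI: only $106961.59 − $106800.70 = $160.89 of this check is subject → $160.89 × 0.01 = $1.61
Union dues: $53.33
Garnishment: $771.91 × 0.0311 = $24.01
Roth contribution: $71.33
Total deductions = $69.47 + $59.15 + $23.18 + $34.20 + $1.61 + $53.33 + $24.01 + $71.33 = $336.28
Net pay = $771.91 − $336.28 = $435.63

$435.63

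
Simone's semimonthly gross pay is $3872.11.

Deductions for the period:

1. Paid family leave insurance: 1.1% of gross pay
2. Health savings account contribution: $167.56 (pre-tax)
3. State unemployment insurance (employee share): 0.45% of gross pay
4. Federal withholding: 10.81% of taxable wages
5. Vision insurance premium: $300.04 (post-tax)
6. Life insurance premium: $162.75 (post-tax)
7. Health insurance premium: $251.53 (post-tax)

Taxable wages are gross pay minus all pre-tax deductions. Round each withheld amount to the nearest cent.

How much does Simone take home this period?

Health savings account contribution: $167.56
Taxable wages = $3872.11 − $167.56 = $3704.55
Federal withholding: $3704.55 × 0.1081 = $400.46
State unemployment insurance (employee share): $3872.11 × 0.0045 = $17.42
Paid family leave insurance: $3872.11 × 0.011 = $42.59
Vision insurance premium: $300.04
Life insurance premium: $162.75
Health insurance premium: $251.53
Total deductions = $167.56 + $400.46 + $17.42 + $42.59 + $300.04 + $162.75 + $251.53 = $1342.35
Net pay = $3872.11 − $1342.35 = $2529.76

$2529.76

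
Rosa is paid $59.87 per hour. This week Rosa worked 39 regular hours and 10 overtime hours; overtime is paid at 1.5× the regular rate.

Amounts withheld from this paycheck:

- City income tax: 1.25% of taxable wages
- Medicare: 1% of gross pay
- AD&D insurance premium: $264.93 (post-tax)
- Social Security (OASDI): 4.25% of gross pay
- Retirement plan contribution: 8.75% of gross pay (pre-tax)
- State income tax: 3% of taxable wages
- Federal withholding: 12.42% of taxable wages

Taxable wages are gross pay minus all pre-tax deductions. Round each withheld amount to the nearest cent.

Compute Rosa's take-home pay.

Regular pay: 39 × $59.87 = $2334.93
Overtime pay: 10 × $59.87 × 1.5 = $898.05
Gross pay = $2334.93 + $898.05 = $3232.98
Retirement plan contribution: $3232.98 × 0.0875 = $282.89
Taxable wages = $3232.98 − $282.89 = $2950.09
Federal withholding: $2950.09 × 0.1242 = $366.40
City income tax: $2950.09 × 0.0125 = $36.88
State income tax: $2950.09 × 0.03 = $88.50
Social Security (OASDI): $3232.98 × 0.0425 = $137.40
Medicare: $3232.98 × 0.01 = $32.33
AD&D insurance premium: $264.93
Total deductions = $282.89 + $366.40 + $36.88 + $88.50 + $137.40 + $32.33 + $264.93 = $1209.33
Net pay = $3232.98 − $1209.33 = $2023.65

$2023.65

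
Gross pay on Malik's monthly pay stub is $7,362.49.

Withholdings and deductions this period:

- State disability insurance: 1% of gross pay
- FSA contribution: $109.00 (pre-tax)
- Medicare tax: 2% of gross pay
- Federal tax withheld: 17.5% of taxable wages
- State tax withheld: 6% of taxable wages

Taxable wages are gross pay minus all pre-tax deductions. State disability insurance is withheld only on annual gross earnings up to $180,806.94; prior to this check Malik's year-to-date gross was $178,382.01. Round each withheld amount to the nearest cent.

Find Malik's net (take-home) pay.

FSA contribution: $109.00
Taxable wages = $7,362.49 − $109.00 = $7,253.49
Federal tax withheld: $7,253.49 × 0.175 = $1,269.36
State tax withheld: $7,253.49 × 0.06 = $435.21
State disability insurance: only $180,806.94 − $178,382.01 = $2,424.93 of this check is subject → $2,424.93 × 0.01 = $24.25
Medicare tax: $7,362.49 × 0.02 = $147.25
Total deductions = $109.00 + $1,269.36 + $435.21 + $24.25 + $147.25 = $1,985.07
Net pay = $7,362.49 − $1,985.07 = $5,377.42

$5,377.42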